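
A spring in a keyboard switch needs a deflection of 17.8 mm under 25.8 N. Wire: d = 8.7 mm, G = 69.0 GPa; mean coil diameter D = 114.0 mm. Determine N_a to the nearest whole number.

Required rate k = F/δ = 25.8/17.8 = 1.4494 N/mm
N_a = Gd⁴/(8D³k) = (69.0×10³ × 8.7⁴)/(8 × 114.0³ × 1.4494)
    = 3.95299e+08 / 1.71793e+07 = 23.01 → 23 coils

23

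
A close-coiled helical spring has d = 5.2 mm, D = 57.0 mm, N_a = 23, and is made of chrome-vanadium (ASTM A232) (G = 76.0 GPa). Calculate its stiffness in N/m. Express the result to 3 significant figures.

1630 N/m

k = Gd⁴/(8D³N_a) = (76.0×10³ × 5.2⁴) / (8 × 57.0³ × 23)
  = 5.55683e+07 / 3.40755e+07 = 1.6307 N/mm = 1630.7 N/m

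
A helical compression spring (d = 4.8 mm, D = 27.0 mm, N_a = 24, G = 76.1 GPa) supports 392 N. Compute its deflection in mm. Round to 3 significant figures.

36.7 mm

k = Gd⁴/(8D³N_a) = (76.1×10³)(4.8⁴)/(8·27.0³·24) = 10.689 N/mm
δ = F/k = 392 / 10.689 = 36.672 mm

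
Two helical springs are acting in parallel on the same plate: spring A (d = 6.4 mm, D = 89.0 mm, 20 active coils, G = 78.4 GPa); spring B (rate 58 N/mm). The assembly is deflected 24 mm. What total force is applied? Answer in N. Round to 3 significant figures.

k_A = Gd⁴/(8D³N_a) = (78.4×10³)(6.4⁴)/(8·89.0³·20) = 1.1661 N/mm
Parallel: k_eq = 1.1661 + 58 = 59.166 N/mm
F = k_eq·δ = 59.166·24 = 1420 N

1420 N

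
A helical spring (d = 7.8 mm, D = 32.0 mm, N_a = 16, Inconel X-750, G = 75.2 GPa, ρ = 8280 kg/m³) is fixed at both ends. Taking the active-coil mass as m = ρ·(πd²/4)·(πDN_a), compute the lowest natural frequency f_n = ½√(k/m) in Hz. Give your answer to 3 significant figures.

161 Hz

k = Gd⁴/(8D³N_a) = (75.2×10³)(7.8⁴)/(8·32.0³·16) = 66.365 N/mm = 66365 N/m
Wire length L = πDN_a = π·32.0·16 = 1608.5 mm
m = ρ·(πd²/4)·L = 8280 × 47.784×10⁻⁶ m² × 1.6085 m = 0.6364 kg
f_n = ½√(k/m) = 0.5·√(66365/0.6364) = 0.5·√(1.0428e+05) = 161.46 Hz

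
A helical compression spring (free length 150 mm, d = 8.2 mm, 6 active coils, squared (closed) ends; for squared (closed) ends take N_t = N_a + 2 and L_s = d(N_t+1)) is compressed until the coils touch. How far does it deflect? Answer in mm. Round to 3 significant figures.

N_t = 8; L_s = 8.2·9 = 73.8 mm
δ_solid = L₀ − L_s = 150 − 73.8 = 76.2 mm

76.2 mm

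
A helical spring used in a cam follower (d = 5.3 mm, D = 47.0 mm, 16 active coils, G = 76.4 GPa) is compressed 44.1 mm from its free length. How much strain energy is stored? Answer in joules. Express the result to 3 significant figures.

k = Gd⁴/(8D³N_a) = (76.4×10³)(5.3⁴)/(8·47.0³·16) = 4.5362 N/mm
U = ½kδ² = 0.5 × 4.5362 × 44.1² = 4411 N·mm = 4.411 J

4.41 J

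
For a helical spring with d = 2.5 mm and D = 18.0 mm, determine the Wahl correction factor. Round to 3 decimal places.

1.206

C = D/d = 18.0/2.5 = 7.2000
K_W = (4C−1)/(4C−4) + 0.615/C = 27.800/24.800 + 0.0854 = 1.2064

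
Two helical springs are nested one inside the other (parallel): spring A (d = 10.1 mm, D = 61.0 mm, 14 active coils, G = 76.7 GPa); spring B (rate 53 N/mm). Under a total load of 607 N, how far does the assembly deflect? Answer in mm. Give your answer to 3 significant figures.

k_A = Gd⁴/(8D³N_a) = (76.7×10³)(10.1⁴)/(8·61.0³·14) = 31.396 N/mm
Parallel: k_eq = 31.396 + 53 = 84.396 N/mm
δ = F/k_eq = 607/84.396 = 7.1923 mm

7.19 mm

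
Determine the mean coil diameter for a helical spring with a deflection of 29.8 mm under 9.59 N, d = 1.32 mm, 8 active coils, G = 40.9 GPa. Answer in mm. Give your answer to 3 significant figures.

18.2 mm

Required rate k = F/δ = 9.59/29.8 = 0.32181 N/mm
D = (Gd⁴/(8N_a·k))^(1/3) = (40.9×10³·1.32⁴/(8·8·0.32181))^(1/3)
  = (6028.88)^(1/3) = 18.2003 mm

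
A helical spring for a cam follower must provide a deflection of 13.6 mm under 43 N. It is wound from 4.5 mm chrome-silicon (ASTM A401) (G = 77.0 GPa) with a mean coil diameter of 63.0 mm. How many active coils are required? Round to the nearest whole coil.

Required rate k = F/δ = 43/13.6 = 3.1618 N/mm
N_a = Gd⁴/(8D³k) = (77.0×10³ × 4.5⁴)/(8 × 63.0³ × 3.1618)
    = 3.15748e+07 / 6.32472e+06 = 4.992 → 5 coils

5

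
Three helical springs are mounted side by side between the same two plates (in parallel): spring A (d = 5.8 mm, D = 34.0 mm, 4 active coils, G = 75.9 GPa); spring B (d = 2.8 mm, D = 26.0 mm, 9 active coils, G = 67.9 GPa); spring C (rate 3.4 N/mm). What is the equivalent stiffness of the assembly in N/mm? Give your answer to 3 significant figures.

k_A = Gd⁴/(8D³N_a) = (75.9×10³)(5.8⁴)/(8·34.0³·4) = 68.292 N/mm
k_B = Gd⁴/(8D³N_a) = (67.9×10³)(2.8⁴)/(8·26.0³·9) = 3.298 N/mm
Parallel: k_eq = 68.292 + 3.298 + 3.4 = 74.99 N/mm

75.0 N/mm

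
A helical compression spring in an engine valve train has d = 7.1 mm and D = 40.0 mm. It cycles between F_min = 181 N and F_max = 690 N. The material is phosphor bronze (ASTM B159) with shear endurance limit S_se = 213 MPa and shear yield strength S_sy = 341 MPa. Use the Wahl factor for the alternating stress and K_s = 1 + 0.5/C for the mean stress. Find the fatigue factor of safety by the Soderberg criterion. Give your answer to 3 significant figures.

1.21

C = D/d = 40.0/7.1 = 5.6338; K_W = (4C−1)/(4C−4)+0.615/C = 1.2710; K_s = 1+0.5/C = 1.0888
F_a = (F_max−F_min)/2 = 254.5 N; F_m = (F_max+F_min)/2 = 435.5 N
τ_a = K_W·8F_aD/(πd³) = 1.2710 × 72.429 = 92.059 MPa
τ_m = K_s·8F_mD/(πd³) = 1.0888 × 123.94 = 134.94 MPa
Soderberg: 1/n_f = τ_a/S_se + τ_m/S_sy = 92.059/213 + 134.94/341 = 0.43220 + 0.39572 = 0.82792
n_f = 1/0.82792 = 1.208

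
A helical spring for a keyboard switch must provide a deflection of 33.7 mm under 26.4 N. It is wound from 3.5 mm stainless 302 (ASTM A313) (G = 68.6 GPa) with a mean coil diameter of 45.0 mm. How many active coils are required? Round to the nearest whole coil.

Required rate k = F/δ = 26.4/33.7 = 0.78338 N/mm
N_a = Gd⁴/(8D³k) = (68.6×10³ × 3.5⁴)/(8 × 45.0³ × 0.78338)
    = 1.02943e+07 / 571086 = 18.03 → 18 coils

18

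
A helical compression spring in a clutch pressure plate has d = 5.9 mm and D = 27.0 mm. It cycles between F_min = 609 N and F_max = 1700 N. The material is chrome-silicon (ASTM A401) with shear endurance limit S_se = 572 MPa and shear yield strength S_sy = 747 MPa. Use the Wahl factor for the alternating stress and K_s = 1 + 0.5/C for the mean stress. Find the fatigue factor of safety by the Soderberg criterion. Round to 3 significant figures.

0.997

C = D/d = 27.0/5.9 = 4.5763; K_W = (4C−1)/(4C−4)+0.615/C = 1.3441; K_s = 1+0.5/C = 1.1093
F_a = (F_max−F_min)/2 = 545.5 N; F_m = (F_max+F_min)/2 = 1154.5 N
τ_a = K_W·8F_aD/(πd³) = 1.3441 × 182.62 = 245.46 MPa
τ_m = K_s·8F_mD/(πd³) = 1.1093 × 386.49 = 428.72 MPa
Soderberg: 1/n_f = τ_a/S_se + τ_m/S_sy = 245.46/572 + 428.72/747 = 0.42912 + 0.57392 = 1.003
n_f = 1/1.003 = 0.997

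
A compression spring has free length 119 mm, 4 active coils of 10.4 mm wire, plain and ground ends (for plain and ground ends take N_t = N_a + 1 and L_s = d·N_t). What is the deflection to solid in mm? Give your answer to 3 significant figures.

67.0 mm

N_t = 5; L_s = 10.4·5 = 52 mm
δ_solid = L₀ − L_s = 119 − 52 = 67 mm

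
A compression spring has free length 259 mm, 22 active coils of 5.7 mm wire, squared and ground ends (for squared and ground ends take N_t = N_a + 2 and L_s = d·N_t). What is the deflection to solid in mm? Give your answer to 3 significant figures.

122 mm

N_t = 24; L_s = 5.7·24 = 136.8 mm
δ_solid = L₀ − L_s = 259 − 136.8 = 122.2 mm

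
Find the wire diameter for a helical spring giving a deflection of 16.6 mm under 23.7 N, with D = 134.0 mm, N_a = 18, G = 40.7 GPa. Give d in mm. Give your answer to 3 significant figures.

Required rate k = F/δ = 23.7/16.6 = 1.4277 N/mm
d = (8D³N_a·k / G)^(1/4) = (8·134.0³·18·1.4277 / (40.7×10³))^0.25
  = (12154)^0.25 = 10.4998 mm

10.5 mm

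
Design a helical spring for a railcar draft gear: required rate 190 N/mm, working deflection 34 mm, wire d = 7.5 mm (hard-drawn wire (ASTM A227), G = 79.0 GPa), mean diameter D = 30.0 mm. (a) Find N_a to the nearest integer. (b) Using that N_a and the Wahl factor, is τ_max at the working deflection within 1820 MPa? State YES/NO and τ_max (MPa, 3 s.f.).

(a) 6 coils; (b) YES, τ_max = 1670 MPa

N_a = Gd⁴/(8D³k) = (79.0×10³)(7.5⁴)/(8·30.0³·190) = 6.091 → N_a = 6
Actual rate k = Gd⁴/(8D³·6) = 192.87 N/mm
Working load F = kδ = 192.87·34 = 6557.6 N
C = 30.0/7.5 = 4.0000; K_W = (4C−1)/(4C−4)+0.615/C = 1.4038
τ_max = K_W·8FD/(πd³) = 1.4038·1187.5 = 1666.9 MPa
τ_max ≤ 1820 MPa → acceptable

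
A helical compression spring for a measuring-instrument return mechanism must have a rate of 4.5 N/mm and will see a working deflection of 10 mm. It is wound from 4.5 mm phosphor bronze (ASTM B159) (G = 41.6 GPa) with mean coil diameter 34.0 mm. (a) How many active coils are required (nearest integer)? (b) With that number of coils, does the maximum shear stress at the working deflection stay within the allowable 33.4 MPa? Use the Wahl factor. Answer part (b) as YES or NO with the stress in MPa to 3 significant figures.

N_a = Gd⁴/(8D³k) = (41.6×10³)(4.5⁴)/(8·34.0³·4.5) = 12.06 → N_a = 12
Actual rate k = Gd⁴/(8D³·12) = 4.521 N/mm
Working load F = kδ = 4.521·10 = 45.21 N
C = 34.0/4.5 = 7.5556; K_W = (4C−1)/(4C−4)+0.615/C = 1.1958
τ_max = K_W·8FD/(πd³) = 1.1958·42.955 = 51.366 MPa
τ_max > 33.4 MPa → exceeds allowable

(a) 12 coils; (b) NO, τ_max = 51.4 MPa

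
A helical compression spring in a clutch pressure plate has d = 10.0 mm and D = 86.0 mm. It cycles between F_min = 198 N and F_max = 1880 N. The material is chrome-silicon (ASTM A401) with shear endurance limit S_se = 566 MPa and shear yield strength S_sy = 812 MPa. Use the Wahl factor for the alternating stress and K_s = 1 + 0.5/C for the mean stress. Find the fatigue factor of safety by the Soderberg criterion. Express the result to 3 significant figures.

1.48

C = D/d = 86.0/10.0 = 8.6000; K_W = (4C−1)/(4C−4)+0.615/C = 1.1702; K_s = 1+0.5/C = 1.0581
F_a = (F_max−F_min)/2 = 841 N; F_m = (F_max+F_min)/2 = 1039 N
τ_a = K_W·8F_aD/(πd³) = 1.1702 × 184.18 = 215.52 MPa
τ_m = K_s·8F_mD/(πd³) = 1.0581 × 227.54 = 240.77 MPa
Soderberg: 1/n_f = τ_a/S_se + τ_m/S_sy = 215.52/566 + 240.77/812 = 0.38078 + 0.29651 = 0.67729
n_f = 1/0.67729 = 1.476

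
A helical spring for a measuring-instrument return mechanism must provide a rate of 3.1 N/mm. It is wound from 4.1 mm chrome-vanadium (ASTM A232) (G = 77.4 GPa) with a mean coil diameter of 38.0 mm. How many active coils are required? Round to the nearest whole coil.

16

N_a = Gd⁴/(8D³k) = (77.4×10³ × 4.1⁴)/(8 × 38.0³ × 3.1)
    = 2.18714e+07 / 1.36083e+06 = 16.07 → 16 coils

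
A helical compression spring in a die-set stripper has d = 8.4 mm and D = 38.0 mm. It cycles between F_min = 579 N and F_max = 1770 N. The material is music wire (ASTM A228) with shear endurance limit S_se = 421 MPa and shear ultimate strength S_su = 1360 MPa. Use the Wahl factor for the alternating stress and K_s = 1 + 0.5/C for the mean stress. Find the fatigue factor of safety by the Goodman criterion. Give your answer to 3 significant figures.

C = D/d = 38.0/8.4 = 4.5238; K_W = (4C−1)/(4C−4)+0.615/C = 1.3488; K_s = 1+0.5/C = 1.1105
F_a = (F_max−F_min)/2 = 595.5 N; F_m = (F_max+F_min)/2 = 1174.5 N
τ_a = K_W·8F_aD/(πd³) = 1.3488 × 97.223 = 131.13 MPa
τ_m = K_s·8F_mD/(πd³) = 1.1105 × 191.75 = 212.95 MPa
Goodman: 1/n_f = τ_a/S_se + τ_m/S_su = 131.13/421 + 212.95/1360 = 0.31148 + 0.15658 = 0.46806
n_f = 1/0.46806 = 2.136

2.14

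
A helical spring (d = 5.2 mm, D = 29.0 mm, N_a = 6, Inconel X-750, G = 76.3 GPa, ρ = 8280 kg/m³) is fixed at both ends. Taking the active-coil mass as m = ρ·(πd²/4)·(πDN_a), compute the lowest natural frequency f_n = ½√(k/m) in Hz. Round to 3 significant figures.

k = Gd⁴/(8D³N_a) = (76.3×10³)(5.2⁴)/(8·29.0³·6) = 47.654 N/mm = 47654 N/m
Wire length L = πDN_a = π·29.0·6 = 546.64 mm
m = ρ·(πd²/4)·L = 8280 × 21.237×10⁻⁶ m² × 0.54664 m = 0.096123 kg
f_n = ½√(k/m) = 0.5·√(47654/0.096123) = 0.5·√(4.9577e+05) = 352.05 Hz

352 Hz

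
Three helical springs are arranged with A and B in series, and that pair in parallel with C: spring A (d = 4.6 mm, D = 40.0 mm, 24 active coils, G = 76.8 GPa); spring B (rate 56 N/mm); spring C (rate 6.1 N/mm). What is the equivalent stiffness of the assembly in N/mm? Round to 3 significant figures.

k_A = Gd⁴/(8D³N_a) = (76.8×10³)(4.6⁴)/(8·40.0³·24) = 2.7984 N/mm
Springs A,B series: k_AB = 1/(1/2.7984+1/56) = 2.6652 N/mm; parallel with C: k_eq = 2.6652+6.1 = 8.7652 N/mm

8.77 N/mm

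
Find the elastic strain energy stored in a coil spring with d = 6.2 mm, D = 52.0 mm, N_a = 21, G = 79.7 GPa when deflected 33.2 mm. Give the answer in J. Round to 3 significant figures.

k = Gd⁴/(8D³N_a) = (79.7×10³)(6.2⁴)/(8·52.0³·21) = 4.9855 N/mm
U = ½kδ² = 0.5 × 4.9855 × 33.2² = 2747.6 N·mm = 2.7476 J

2.75 J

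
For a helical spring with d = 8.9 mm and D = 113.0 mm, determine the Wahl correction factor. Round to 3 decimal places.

C = D/d = 113.0/8.9 = 12.6966
K_W = (4C−1)/(4C−4) + 0.615/C = 49.787/46.787 + 0.0484 = 1.1126

1.113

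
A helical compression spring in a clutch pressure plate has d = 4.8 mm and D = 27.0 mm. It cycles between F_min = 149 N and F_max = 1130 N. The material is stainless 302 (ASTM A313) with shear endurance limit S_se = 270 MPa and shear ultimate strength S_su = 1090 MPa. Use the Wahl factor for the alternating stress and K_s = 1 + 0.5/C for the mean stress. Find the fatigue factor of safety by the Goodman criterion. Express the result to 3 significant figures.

0.545

C = D/d = 27.0/4.8 = 5.6250; K_W = (4C−1)/(4C−4)+0.615/C = 1.2715; K_s = 1+0.5/C = 1.0889
F_a = (F_max−F_min)/2 = 490.5 N; F_m = (F_max+F_min)/2 = 639.5 N
τ_a = K_W·8F_aD/(πd³) = 1.2715 × 304.94 = 387.73 MPa
τ_m = K_s·8F_mD/(πd³) = 1.0889 × 397.58 = 432.92 MPa
Goodman: 1/n_f = τ_a/S_se + τ_m/S_su = 387.73/270 + 432.92/1090 = 1.43605 + 0.39717 = 1.8332
n_f = 1/1.8332 = 0.5455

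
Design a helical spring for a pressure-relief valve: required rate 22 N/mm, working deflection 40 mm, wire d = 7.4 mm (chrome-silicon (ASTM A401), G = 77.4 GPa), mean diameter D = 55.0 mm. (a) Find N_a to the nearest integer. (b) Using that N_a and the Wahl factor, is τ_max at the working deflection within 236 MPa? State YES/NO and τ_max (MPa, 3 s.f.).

(a) 8 coils; (b) NO, τ_max = 361 MPa

N_a = Gd⁴/(8D³k) = (77.4×10³)(7.4⁴)/(8·55.0³·22) = 7.926 → N_a = 8
Actual rate k = Gd⁴/(8D³·8) = 21.797 N/mm
Working load F = kδ = 21.797·40 = 871.89 N
C = 55.0/7.4 = 7.4324; K_W = (4C−1)/(4C−4)+0.615/C = 1.1993
τ_max = K_W·8FD/(πd³) = 1.1993·301.35 = 361.42 MPa
τ_max > 236 MPa → exceeds allowable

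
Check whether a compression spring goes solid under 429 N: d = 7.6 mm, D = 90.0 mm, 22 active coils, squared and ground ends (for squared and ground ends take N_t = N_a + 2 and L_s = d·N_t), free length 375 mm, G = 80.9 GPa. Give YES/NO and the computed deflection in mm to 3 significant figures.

k = Gd⁴/(8D³N_a) = (80.9×10³)(7.6⁴)/(8·90.0³·22) = 2.1036 N/mm
N_t = 24; L_s = 7.6·24 = 182.4 mm; δ_solid = L₀ − L_s = 375 − 182.4 = 192.6 mm
δ = F/k = 429/2.1036 = 203.94 mm
δ ≥ δ_solid → spring goes solid

YES, δ = 204 mm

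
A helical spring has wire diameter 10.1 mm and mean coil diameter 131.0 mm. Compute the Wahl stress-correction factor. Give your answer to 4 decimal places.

1.1101

C = D/d = 131.0/10.1 = 12.9703
K_W = (4C−1)/(4C−4) + 0.615/C = 50.881/47.881 + 0.0474 = 1.1101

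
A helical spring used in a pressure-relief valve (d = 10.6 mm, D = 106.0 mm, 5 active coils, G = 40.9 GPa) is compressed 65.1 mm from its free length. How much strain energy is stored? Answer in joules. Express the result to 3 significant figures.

23.0 J

k = Gd⁴/(8D³N_a) = (40.9×10³)(10.6⁴)/(8·106.0³·5) = 10.838 N/mm
U = ½kδ² = 0.5 × 10.838 × 65.1² = 22967 N·mm = 22.967 J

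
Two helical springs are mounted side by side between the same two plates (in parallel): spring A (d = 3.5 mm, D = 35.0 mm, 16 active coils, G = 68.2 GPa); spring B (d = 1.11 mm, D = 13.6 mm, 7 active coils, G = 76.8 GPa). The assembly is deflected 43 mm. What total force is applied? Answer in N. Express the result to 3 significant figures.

116 N

k_A = Gd⁴/(8D³N_a) = (68.2×10³)(3.5⁴)/(8·35.0³·16) = 1.8648 N/mm
k_B = Gd⁴/(8D³N_a) = (76.8×10³)(1.11⁴)/(8·13.6³·7) = 0.82765 N/mm
Parallel: k_eq = 1.8648 + 0.82765 = 2.6925 N/mm
F = k_eq·δ = 2.6925·43 = 115.78 N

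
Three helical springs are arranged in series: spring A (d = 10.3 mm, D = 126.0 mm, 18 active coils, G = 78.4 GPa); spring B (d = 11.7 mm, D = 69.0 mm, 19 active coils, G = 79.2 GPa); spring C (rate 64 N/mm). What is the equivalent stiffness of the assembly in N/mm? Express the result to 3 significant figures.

k_A = Gd⁴/(8D³N_a) = (78.4×10³)(10.3⁴)/(8·126.0³·18) = 3.0633 N/mm
k_B = Gd⁴/(8D³N_a) = (79.2×10³)(11.7⁴)/(8·69.0³·19) = 29.722 N/mm
Series: 1/k_eq = 1/3.0633 + 1/29.722 + 1/64 = 0.37571; k_eq = 2.6616 N/mm

2.66 N/mm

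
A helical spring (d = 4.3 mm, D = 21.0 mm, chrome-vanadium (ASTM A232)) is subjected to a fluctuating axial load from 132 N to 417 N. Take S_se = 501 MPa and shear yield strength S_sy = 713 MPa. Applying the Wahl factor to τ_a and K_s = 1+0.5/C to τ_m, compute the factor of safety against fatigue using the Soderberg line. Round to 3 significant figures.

C = D/d = 21.0/4.3 = 4.8837; K_W = (4C−1)/(4C−4)+0.615/C = 1.3190; K_s = 1+0.5/C = 1.1024
F_a = (F_max−F_min)/2 = 142.5 N; F_m = (F_max+F_min)/2 = 274.5 N
τ_a = K_W·8F_aD/(πd³) = 1.3190 × 95.845 = 126.42 MPa
τ_m = K_s·8F_mD/(πd³) = 1.1024 × 184.63 = 203.53 MPa
Soderberg: 1/n_f = τ_a/S_se + τ_m/S_sy = 126.42/501 + 203.53/713 = 0.25234 + 0.28546 = 0.5378
n_f = 1/0.5378 = 1.859

1.86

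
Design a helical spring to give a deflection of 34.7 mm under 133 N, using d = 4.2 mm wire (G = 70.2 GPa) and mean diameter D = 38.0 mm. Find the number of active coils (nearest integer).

Required rate k = F/δ = 133/34.7 = 3.8329 N/mm
N_a = Gd⁴/(8D³k) = (70.2×10³ × 4.2⁴)/(8 × 38.0³ × 3.8329)
    = 2.18441e+07 / 1.68253e+06 = 12.98 → 13 coils

13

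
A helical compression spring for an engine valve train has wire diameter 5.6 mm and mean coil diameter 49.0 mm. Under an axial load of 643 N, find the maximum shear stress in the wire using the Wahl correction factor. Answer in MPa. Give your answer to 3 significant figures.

Spring index C = D/d = 49.0/5.6 = 8.7500
K_W = (4C−1)/(4C−4) + 0.615/C = 34.000/31.000 + 0.0703 = 1.1671
τ₀ = 8FD/(πd³) = 8·643·49.0/(π·5.6³) = 252056/551.71 = 456.86 MPa
τ_max = K·τ₀ = 1.1671 × 456.86 = 533.18 MPa

533 MPa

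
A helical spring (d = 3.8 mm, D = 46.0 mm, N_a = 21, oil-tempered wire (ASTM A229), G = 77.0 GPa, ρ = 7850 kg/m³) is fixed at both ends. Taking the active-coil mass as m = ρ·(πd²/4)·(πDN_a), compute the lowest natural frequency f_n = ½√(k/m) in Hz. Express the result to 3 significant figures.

30.1 Hz

k = Gd⁴/(8D³N_a) = (77.0×10³)(3.8⁴)/(8·46.0³·21) = 0.98184 N/mm = 981.84 N/m
Wire length L = πDN_a = π·46.0·21 = 3034.8 mm
m = ρ·(πd²/4)·L = 7850 × 11.341×10⁻⁶ m² × 3.0348 m = 0.27018 kg
f_n = ½√(k/m) = 0.5·√(981.84/0.27018) = 0.5·√(3634) = 30.141 Hz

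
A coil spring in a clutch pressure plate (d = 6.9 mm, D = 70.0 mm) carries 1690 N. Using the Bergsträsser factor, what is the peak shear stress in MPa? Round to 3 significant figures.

Spring index C = D/d = 70.0/6.9 = 10.1449
K_B = (4C+2)/(4C−3) = 42.580/37.580 = 1.1331
τ₀ = 8FD/(πd³) = 8·1690·70.0/(π·6.9³) = 946400/1032 = 917.02 MPa
τ_max = K·τ₀ = 1.1331 × 917.02 = 1039 MPa

1040 MPa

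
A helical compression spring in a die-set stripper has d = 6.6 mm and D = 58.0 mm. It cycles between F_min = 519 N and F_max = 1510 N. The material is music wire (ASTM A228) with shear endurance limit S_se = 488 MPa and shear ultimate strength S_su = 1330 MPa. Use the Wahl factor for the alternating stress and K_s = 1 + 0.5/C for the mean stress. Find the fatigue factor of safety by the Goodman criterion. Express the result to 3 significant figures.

0.978

C = D/d = 58.0/6.6 = 8.7879; K_W = (4C−1)/(4C−4)+0.615/C = 1.1663; K_s = 1+0.5/C = 1.0569
F_a = (F_max−F_min)/2 = 495.5 N; F_m = (F_max+F_min)/2 = 1014.5 N
τ_a = K_W·8F_aD/(πd³) = 1.1663 × 254.55 = 296.88 MPa
τ_m = K_s·8F_mD/(πd³) = 1.0569 × 521.18 = 550.83 MPa
Goodman: 1/n_f = τ_a/S_se + τ_m/S_su = 296.88/488 + 550.83/1330 = 0.60837 + 0.41416 = 1.0225
n_f = 1/1.0225 = 0.978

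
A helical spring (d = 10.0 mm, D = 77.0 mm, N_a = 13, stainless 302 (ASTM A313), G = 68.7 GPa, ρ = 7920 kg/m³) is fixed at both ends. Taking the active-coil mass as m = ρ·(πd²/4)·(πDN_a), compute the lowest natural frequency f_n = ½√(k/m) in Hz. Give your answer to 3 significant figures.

43.0 Hz

k = Gd⁴/(8D³N_a) = (68.7×10³)(10.0⁴)/(8·77.0³·13) = 14.469 N/mm = 14469 N/m
Wire length L = πDN_a = π·77.0·13 = 3144.7 mm
m = ρ·(πd²/4)·L = 7920 × 78.54×10⁻⁶ m² × 3.1447 m = 1.9561 kg
f_n = ½√(k/m) = 0.5·√(14469/1.9561) = 0.5·√(7396.9) = 43.003 Hz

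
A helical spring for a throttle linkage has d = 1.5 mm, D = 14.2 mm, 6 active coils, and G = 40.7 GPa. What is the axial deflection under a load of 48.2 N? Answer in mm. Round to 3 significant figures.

32.2 mm

k = Gd⁴/(8D³N_a) = (40.7×10³)(1.5⁴)/(8·14.2³·6) = 1.4992 N/mm
δ = F/k = 48.2 / 1.4992 = 32.151 mm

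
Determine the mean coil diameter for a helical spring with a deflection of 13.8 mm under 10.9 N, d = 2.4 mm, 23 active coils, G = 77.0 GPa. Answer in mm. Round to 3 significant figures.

Required rate k = F/δ = 10.9/13.8 = 0.78986 N/mm
D = (Gd⁴/(8N_a·k))^(1/3) = (77.0×10³·2.4⁴/(8·23·0.78986))^(1/3)
  = (17578)^(1/3) = 26.0010 mm

26.0 mm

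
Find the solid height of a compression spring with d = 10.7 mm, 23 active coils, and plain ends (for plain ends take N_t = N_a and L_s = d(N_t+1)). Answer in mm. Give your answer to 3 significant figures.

257 mm

plain ends: N_t = N_a = 23
L_s = d·(N_t+1) = 10.7 × 24 = 256.8 mm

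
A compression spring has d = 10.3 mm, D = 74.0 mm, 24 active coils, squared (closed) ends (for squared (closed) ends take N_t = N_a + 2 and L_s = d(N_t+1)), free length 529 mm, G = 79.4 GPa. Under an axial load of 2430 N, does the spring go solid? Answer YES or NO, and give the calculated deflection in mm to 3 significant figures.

k = Gd⁴/(8D³N_a) = (79.4×10³)(10.3⁴)/(8·74.0³·24) = 11.486 N/mm
N_t = 26; L_s = 10.3·27 = 278.1 mm; δ_solid = L₀ − L_s = 529 − 278.1 = 250.9 mm
δ = F/k = 2430/11.486 = 211.56 mm
δ < δ_solid → spring does not go solid

NO, δ = 212 mm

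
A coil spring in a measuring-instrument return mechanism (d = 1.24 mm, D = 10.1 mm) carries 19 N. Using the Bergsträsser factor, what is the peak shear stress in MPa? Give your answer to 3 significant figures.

Spring index C = D/d = 10.1/1.24 = 8.1452
K_B = (4C+2)/(4C−3) = 34.581/29.581 = 1.1690
τ₀ = 8FD/(πd³) = 8·19·10.1/(π·1.24³) = 1535.2/5.9898 = 256.3 MPa
τ_max = K·τ₀ = 1.1690 × 256.3 = 299.62 MPa

300 MPa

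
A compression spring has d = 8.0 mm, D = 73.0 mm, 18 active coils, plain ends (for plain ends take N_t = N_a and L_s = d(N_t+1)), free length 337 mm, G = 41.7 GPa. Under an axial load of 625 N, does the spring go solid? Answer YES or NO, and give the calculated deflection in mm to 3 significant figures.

k = Gd⁴/(8D³N_a) = (41.7×10³)(8.0⁴)/(8·73.0³·18) = 3.0491 N/mm
N_t = 18; L_s = 8.0·19 = 152 mm; δ_solid = L₀ − L_s = 337 − 152 = 185 mm
δ = F/k = 625/3.0491 = 204.98 mm
δ ≥ δ_solid → spring goes solid

YES, δ = 205 mm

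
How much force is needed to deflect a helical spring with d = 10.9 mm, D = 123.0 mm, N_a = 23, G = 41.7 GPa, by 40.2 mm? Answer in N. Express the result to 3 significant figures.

69.1 N

k = Gd⁴/(8D³N_a) = (41.7×10³)(10.9⁴)/(8·123.0³·23) = 1.7191 N/mm
F = k·δ = 1.7191 × 40.2 = 69.109 N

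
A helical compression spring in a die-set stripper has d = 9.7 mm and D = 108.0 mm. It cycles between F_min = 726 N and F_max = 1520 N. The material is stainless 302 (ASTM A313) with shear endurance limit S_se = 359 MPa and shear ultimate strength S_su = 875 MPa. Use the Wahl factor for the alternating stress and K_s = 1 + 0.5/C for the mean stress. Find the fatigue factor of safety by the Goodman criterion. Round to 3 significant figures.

C = D/d = 108.0/9.7 = 11.1340; K_W = (4C−1)/(4C−4)+0.615/C = 1.1292; K_s = 1+0.5/C = 1.0449
F_a = (F_max−F_min)/2 = 397 N; F_m = (F_max+F_min)/2 = 1123 N
τ_a = K_W·8F_aD/(πd³) = 1.1292 × 119.63 = 135.09 MPa
τ_m = K_s·8F_mD/(πd³) = 1.0449 × 338.4 = 353.6 MPa
Goodman: 1/n_f = τ_a/S_se + τ_m/S_su = 135.09/359 + 353.6/875 = 0.37630 + 0.40411 = 0.78041
n_f = 1/0.78041 = 1.281

1.28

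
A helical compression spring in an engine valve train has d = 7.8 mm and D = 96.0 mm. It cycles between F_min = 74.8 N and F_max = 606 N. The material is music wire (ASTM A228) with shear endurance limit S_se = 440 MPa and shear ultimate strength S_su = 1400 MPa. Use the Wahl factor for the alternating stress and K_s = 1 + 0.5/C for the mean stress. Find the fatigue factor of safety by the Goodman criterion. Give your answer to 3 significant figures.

C = D/d = 96.0/7.8 = 12.3077; K_W = (4C−1)/(4C−4)+0.615/C = 1.1163; K_s = 1+0.5/C = 1.0406
F_a = (F_max−F_min)/2 = 265.6 N; F_m = (F_max+F_min)/2 = 340.4 N
τ_a = K_W·8F_aD/(πd³) = 1.1163 × 136.82 = 152.73 MPa
τ_m = K_s·8F_mD/(πd³) = 1.0406 × 175.35 = 182.48 MPa
Goodman: 1/n_f = τ_a/S_se + τ_m/S_su = 152.73/440 + 182.48/1400 = 0.34712 + 0.13034 = 0.47746
n_f = 1/0.47746 = 2.094

2.09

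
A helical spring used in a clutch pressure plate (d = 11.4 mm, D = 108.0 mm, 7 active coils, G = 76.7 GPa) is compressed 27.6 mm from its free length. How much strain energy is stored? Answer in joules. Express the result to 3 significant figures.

k = Gd⁴/(8D³N_a) = (76.7×10³)(11.4⁴)/(8·108.0³·7) = 18.364 N/mm
U = ½kδ² = 0.5 × 18.364 × 27.6² = 6994.3 N·mm = 6.9943 J

6.99 J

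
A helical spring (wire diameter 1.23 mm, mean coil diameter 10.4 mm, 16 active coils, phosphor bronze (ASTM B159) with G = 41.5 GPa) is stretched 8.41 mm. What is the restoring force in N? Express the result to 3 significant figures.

5.55 N

k = Gd⁴/(8D³N_a) = (41.5×10³)(1.23⁴)/(8·10.4³·16) = 0.65972 N/mm
F = k·δ = 0.65972 × 8.41 = 5.5482 N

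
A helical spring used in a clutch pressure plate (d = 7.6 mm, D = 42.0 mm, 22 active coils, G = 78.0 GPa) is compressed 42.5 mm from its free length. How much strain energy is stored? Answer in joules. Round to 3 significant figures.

k = Gd⁴/(8D³N_a) = (78.0×10³)(7.6⁴)/(8·42.0³·22) = 19.957 N/mm
U = ½kδ² = 0.5 × 19.957 × 42.5² = 18023 N·mm = 18.023 J

18.0 J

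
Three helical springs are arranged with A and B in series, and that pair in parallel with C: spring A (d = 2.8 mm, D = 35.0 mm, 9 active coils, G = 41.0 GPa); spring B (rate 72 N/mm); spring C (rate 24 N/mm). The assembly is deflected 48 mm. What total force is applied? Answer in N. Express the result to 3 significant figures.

k_A = Gd⁴/(8D³N_a) = (41.0×10³)(2.8⁴)/(8·35.0³·9) = 0.81636 N/mm
Springs A,B series: k_AB = 1/(1/0.81636+1/72) = 0.8072 N/mm; parallel with C: k_eq = 0.8072+24 = 24.807 N/mm
F = k_eq·δ = 24.807·48 = 1190.7 N

1190 N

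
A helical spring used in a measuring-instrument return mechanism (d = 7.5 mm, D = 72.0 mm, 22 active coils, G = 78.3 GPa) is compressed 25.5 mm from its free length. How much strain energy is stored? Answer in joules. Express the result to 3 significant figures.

1.23 J

k = Gd⁴/(8D³N_a) = (78.3×10³)(7.5⁴)/(8·72.0³·22) = 3.7713 N/mm
U = ½kδ² = 0.5 × 3.7713 × 25.5² = 1226.2 N·mm = 1.2262 J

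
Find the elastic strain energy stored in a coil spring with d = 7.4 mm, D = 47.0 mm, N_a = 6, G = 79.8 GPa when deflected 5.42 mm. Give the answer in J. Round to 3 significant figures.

0.705 J

k = Gd⁴/(8D³N_a) = (79.8×10³)(7.4⁴)/(8·47.0³·6) = 48.017 N/mm
U = ½kδ² = 0.5 × 48.017 × 5.42² = 705.28 N·mm = 0.70528 J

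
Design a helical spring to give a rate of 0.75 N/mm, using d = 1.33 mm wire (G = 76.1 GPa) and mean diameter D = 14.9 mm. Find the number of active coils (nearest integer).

12

N_a = Gd⁴/(8D³k) = (76.1×10³ × 1.33⁴)/(8 × 14.9³ × 0.75)
    = 238117 / 19847.7 = 12 → 12 coils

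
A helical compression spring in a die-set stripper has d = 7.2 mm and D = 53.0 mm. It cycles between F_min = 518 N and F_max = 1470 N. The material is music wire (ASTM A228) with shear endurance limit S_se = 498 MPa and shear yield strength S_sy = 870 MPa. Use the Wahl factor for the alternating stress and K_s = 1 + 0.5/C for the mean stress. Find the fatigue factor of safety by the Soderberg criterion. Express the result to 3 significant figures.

C = D/d = 53.0/7.2 = 7.3611; K_W = (4C−1)/(4C−4)+0.615/C = 1.2015; K_s = 1+0.5/C = 1.0679
F_a = (F_max−F_min)/2 = 476 N; F_m = (F_max+F_min)/2 = 994 N
τ_a = K_W·8F_aD/(πd³) = 1.2015 × 172.12 = 206.79 MPa
τ_m = K_s·8F_mD/(πd³) = 1.0679 × 359.42 = 383.84 MPa
Soderberg: 1/n_f = τ_a/S_se + τ_m/S_sy = 206.79/498 + 383.84/870 = 0.41524 + 0.44119 = 0.85643
n_f = 1/0.85643 = 1.168

1.17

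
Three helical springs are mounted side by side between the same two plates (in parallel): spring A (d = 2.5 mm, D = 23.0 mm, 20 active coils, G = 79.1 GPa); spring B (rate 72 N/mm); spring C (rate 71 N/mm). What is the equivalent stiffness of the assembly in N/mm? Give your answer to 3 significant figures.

145 N/mm

k_A = Gd⁴/(8D³N_a) = (79.1×10³)(2.5⁴)/(8·23.0³·20) = 1.5872 N/mm
Parallel: k_eq = 1.5872 + 72 + 71 = 144.59 N/mm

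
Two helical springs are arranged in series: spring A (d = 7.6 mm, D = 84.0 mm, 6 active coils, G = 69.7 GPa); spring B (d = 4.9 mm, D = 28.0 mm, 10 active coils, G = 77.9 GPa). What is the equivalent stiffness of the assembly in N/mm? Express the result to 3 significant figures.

k_A = Gd⁴/(8D³N_a) = (69.7×10³)(7.6⁴)/(8·84.0³·6) = 8.1735 N/mm
k_B = Gd⁴/(8D³N_a) = (77.9×10³)(4.9⁴)/(8·28.0³·10) = 25.572 N/mm
Series: 1/k_eq = 1/8.1735 + 1/25.572 = 0.16145; k_eq = 6.1938 N/mm

6.19 N/mm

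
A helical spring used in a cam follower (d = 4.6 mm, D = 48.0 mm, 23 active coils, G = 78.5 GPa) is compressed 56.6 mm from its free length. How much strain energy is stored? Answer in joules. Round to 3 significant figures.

k = Gd⁴/(8D³N_a) = (78.5×10³)(4.6⁴)/(8·48.0³·23) = 1.7273 N/mm
U = ½kδ² = 0.5 × 1.7273 × 56.6² = 2766.7 N·mm = 2.7667 J

2.77 J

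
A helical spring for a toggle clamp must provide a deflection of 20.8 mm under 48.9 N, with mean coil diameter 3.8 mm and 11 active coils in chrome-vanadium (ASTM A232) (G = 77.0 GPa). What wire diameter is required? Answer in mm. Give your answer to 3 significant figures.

0.620 mm

Required rate k = F/δ = 48.9/20.8 = 2.351 N/mm
d = (8D³N_a·k / G)^(1/4) = (8·3.8³·11·2.351 / (77.0×10³))^0.25
  = (0.14743)^0.25 = 0.6197 mm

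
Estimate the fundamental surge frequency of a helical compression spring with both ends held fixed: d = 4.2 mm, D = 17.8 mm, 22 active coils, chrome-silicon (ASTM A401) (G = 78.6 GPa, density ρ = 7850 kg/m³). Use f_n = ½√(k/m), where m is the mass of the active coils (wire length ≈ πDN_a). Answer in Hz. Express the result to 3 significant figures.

215 Hz

k = Gd⁴/(8D³N_a) = (78.6×10³)(4.2⁴)/(8·17.8³·22) = 24.64 N/mm = 24640 N/m
Wire length L = πDN_a = π·17.8·22 = 1230.2 mm
m = ρ·(πd²/4)·L = 7850 × 13.854×10⁻⁶ m² × 1.2302 m = 0.1338 kg
f_n = ½√(k/m) = 0.5·√(24640/0.1338) = 0.5·√(1.8416e+05) = 214.57 Hz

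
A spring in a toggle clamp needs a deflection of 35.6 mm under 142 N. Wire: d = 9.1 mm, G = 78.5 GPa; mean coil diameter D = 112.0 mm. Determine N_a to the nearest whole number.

Required rate k = F/δ = 142/35.6 = 3.9888 N/mm
N_a = Gd⁴/(8D³k) = (78.5×10³ × 9.1⁴)/(8 × 112.0³ × 3.9888)
    = 5.38313e+08 / 4.48314e+07 = 12.01 → 12 coils

12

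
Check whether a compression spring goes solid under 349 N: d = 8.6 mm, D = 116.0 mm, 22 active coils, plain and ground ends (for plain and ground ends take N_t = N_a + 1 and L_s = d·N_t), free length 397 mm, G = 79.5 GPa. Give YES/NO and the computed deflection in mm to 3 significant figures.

YES, δ = 220 mm

k = Gd⁴/(8D³N_a) = (79.5×10³)(8.6⁴)/(8·116.0³·22) = 1.583 N/mm
N_t = 23; L_s = 8.6·23 = 197.8 mm; δ_solid = L₀ − L_s = 397 − 197.8 = 199.2 mm
δ = F/k = 349/1.583 = 220.47 mm
δ ≥ δ_solid → spring goes solid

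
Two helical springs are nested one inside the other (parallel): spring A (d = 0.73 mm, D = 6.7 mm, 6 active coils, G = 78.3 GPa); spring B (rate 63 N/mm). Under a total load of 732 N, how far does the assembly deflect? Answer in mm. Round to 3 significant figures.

k_A = Gd⁴/(8D³N_a) = (78.3×10³)(0.73⁴)/(8·6.7³·6) = 1.5402 N/mm
Parallel: k_eq = 1.5402 + 63 = 64.54 N/mm
δ = F/k_eq = 732/64.54 = 11.342 mm

11.3 mm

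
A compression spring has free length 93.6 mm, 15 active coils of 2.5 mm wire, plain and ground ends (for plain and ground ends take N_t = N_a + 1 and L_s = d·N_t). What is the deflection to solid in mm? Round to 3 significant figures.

N_t = 16; L_s = 2.5·16 = 40 mm
δ_solid = L₀ − L_s = 93.6 − 40 = 53.6 mm

53.6 mm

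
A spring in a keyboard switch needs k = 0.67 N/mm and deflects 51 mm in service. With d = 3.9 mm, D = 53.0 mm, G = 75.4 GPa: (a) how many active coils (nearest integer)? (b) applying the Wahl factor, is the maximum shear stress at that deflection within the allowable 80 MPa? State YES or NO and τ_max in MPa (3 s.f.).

(a) 22 coils; (b) NO, τ_max = 85.3 MPa

N_a = Gd⁴/(8D³k) = (75.4×10³)(3.9⁴)/(8·53.0³·0.67) = 21.86 → N_a = 22
Actual rate k = Gd⁴/(8D³·22) = 0.66572 N/mm
Working load F = kδ = 0.66572·51 = 33.952 N
C = 53.0/3.9 = 13.5897; K_W = (4C−1)/(4C−4)+0.615/C = 1.1048
τ_max = K_W·8FD/(πd³) = 1.1048·77.247 = 85.345 MPa
τ_max > 80 MPa → exceeds allowable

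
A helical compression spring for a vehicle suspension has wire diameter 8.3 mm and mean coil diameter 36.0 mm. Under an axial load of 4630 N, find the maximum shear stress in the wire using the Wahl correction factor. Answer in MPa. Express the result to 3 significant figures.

Spring index C = D/d = 36.0/8.3 = 4.3373
K_W = (4C−1)/(4C−4) + 0.615/C = 16.349/13.349 + 0.1418 = 1.3665
τ₀ = 8FD/(πd³) = 8·4630·36.0/(π·8.3³) = 1.33344e+06/1796.3 = 742.32 MPa
τ_max = K·τ₀ = 1.3665 × 742.32 = 1014.4 MPa

1010 MPa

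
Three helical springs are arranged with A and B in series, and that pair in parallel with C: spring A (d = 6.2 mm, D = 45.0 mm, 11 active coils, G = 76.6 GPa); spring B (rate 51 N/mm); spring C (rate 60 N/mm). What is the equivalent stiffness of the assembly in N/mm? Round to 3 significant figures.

71.1 N/mm

k_A = Gd⁴/(8D³N_a) = (76.6×10³)(6.2⁴)/(8·45.0³·11) = 14.115 N/mm
Springs A,B series: k_AB = 1/(1/14.115+1/51) = 11.055 N/mm; parallel with C: k_eq = 11.055+60 = 71.055 N/mm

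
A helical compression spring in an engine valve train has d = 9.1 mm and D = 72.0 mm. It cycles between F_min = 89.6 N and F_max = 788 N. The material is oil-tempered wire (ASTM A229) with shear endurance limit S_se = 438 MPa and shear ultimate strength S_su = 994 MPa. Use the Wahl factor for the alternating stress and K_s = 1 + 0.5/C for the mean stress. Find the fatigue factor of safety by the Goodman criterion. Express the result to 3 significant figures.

C = D/d = 72.0/9.1 = 7.9121; K_W = (4C−1)/(4C−4)+0.615/C = 1.1862; K_s = 1+0.5/C = 1.0632
F_a = (F_max−F_min)/2 = 349.2 N; F_m = (F_max+F_min)/2 = 438.8 N
τ_a = K_W·8F_aD/(πd³) = 1.1862 × 84.962 = 100.78 MPa
τ_m = K_s·8F_mD/(πd³) = 1.0632 × 106.76 = 113.51 MPa
Goodman: 1/n_f = τ_a/S_se + τ_m/S_su = 100.78/438 + 113.51/994 = 0.23010 + 0.11419 = 0.34429
n_f = 1/0.34429 = 2.904

2.90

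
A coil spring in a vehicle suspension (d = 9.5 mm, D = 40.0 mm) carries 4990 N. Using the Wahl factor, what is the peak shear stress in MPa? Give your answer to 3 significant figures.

818 MPa

Spring index C = D/d = 40.0/9.5 = 4.2105
K_W = (4C−1)/(4C−4) + 0.615/C = 15.842/12.842 + 0.1461 = 1.3797
τ₀ = 8FD/(πd³) = 8·4990·40.0/(π·9.5³) = 1.5968e+06/2693.5 = 592.83 MPa
τ_max = K·τ₀ = 1.3797 × 592.83 = 817.91 MPa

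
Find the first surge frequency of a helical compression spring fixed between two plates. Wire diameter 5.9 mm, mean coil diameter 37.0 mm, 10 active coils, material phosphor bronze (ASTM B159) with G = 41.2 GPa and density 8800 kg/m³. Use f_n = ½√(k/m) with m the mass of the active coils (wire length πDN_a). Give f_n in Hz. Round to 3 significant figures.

k = Gd⁴/(8D³N_a) = (41.2×10³)(5.9⁴)/(8·37.0³·10) = 12.32 N/mm = 12320 N/m
Wire length L = πDN_a = π·37.0·10 = 1162.4 mm
m = ρ·(πd²/4)·L = 8800 × 27.34×10⁻⁶ m² × 1.1624 m = 0.27966 kg
f_n = ½√(k/m) = 0.5·√(12320/0.27966) = 0.5·√(44054) = 104.94 Hz

105 Hz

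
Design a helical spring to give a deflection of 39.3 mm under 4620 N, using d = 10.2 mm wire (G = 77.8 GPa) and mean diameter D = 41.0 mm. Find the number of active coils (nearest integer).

Required rate k = F/δ = 4620/39.3 = 117.56 N/mm
N_a = Gd⁴/(8D³k) = (77.8×10³ × 10.2⁴)/(8 × 41.0³ × 117.56)
    = 8.42132e+08 / 6.48173e+07 = 12.99 → 13 coils

13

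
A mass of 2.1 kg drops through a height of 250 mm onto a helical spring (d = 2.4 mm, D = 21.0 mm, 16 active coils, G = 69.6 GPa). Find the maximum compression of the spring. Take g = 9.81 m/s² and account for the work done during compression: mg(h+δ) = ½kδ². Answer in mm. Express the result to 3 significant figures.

k = Gd⁴/(8D³N_a) = (69.6×10³)(2.4⁴)/(8·21.0³·16) = 1.948 N/mm
W = mg = 2.1 × 9.81 = 20.601 N
½kδ² − Wδ − Wh = 0 → δ = (W + √(W² + 2kWh))/k
δ = (20.601 + √(424.4 + 20065.3))/1.948 = (20.601 + 143.14)/1.948 = 84.058 mm

84.1 mm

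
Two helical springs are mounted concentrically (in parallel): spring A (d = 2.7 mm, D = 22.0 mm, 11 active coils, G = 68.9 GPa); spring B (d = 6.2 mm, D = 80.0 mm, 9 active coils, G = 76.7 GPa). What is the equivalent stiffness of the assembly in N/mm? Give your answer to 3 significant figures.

k_A = Gd⁴/(8D³N_a) = (68.9×10³)(2.7⁴)/(8·22.0³·11) = 3.9077 N/mm
k_B = Gd⁴/(8D³N_a) = (76.7×10³)(6.2⁴)/(8·80.0³·9) = 3.0744 N/mm
Parallel: k_eq = 3.9077 + 3.0744 = 6.9821 N/mm

6.98 N/mm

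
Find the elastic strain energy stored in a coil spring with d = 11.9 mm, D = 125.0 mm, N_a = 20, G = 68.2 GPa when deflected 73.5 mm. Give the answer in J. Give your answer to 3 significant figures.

k = Gd⁴/(8D³N_a) = (68.2×10³)(11.9⁴)/(8·125.0³·20) = 4.3765 N/mm
U = ½kδ² = 0.5 × 4.3765 × 73.5² = 11821 N·mm = 11.821 J

11.8 J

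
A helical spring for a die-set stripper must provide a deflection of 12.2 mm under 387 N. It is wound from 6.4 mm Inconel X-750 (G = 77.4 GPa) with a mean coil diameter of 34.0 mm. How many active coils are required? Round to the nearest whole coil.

Required rate k = F/δ = 387/12.2 = 31.721 N/mm
N_a = Gd⁴/(8D³k) = (77.4×10³ × 6.4⁴)/(8 × 34.0³ × 31.721)
    = 1.29856e+08 / 9.9742e+06 = 13.02 → 13 coils

13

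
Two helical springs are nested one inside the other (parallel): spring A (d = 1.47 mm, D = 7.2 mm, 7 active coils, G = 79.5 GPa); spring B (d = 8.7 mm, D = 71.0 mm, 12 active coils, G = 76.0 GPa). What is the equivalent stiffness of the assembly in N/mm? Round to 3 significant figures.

k_A = Gd⁴/(8D³N_a) = (79.5×10³)(1.47⁴)/(8·7.2³·7) = 17.76 N/mm
k_B = Gd⁴/(8D³N_a) = (76.0×10³)(8.7⁴)/(8·71.0³·12) = 12.672 N/mm
Parallel: k_eq = 17.76 + 12.672 = 30.432 N/mm

30.4 N/mm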